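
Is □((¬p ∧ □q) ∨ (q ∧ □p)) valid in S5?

Tableau for the negation ¬□((¬p ∧ □q) ∨ (q ∧ □p)):
1. ¬□((¬p ∧ □q) ∨ (q ∧ □p)), w0
2. ¬((¬p ∧ □q) ∨ (q ∧ □p)), w1   [¬□-rule on 1: fresh world w1, w0Rw1]
3. ¬(¬p ∧ □q), w1   [¬∨-rule on 2]
4. ¬(q ∧ □p), w1   [¬∨-rule on 2]
5. ¬□q, w1   [¬∧-rule on 3 (branches; this branch)]
6. ¬□p, w1   [¬∧-rule on 4 (branches; this branch)]
7. ¬q, w2   [¬□-rule on 5: fresh world w2, w1Rw2]
8. ¬p, w3   [¬□-rule on 6: fresh world w3, w1Rw3]
Accessibility: w0Rw0, w0Rw1, w0Rw2, w0Rw3, w1Rw0, w1Rw1, w1Rw2, w1Rw3, w2Rw0, w2Rw1, w2Rw2, w2Rw3, w3Rw0, w3Rw1, w3Rw2, w3Rw3
The negation has an open branch (countermodel exists).

Not valid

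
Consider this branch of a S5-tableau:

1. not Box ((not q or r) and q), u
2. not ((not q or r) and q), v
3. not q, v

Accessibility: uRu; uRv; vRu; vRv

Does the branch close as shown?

No, open

No world carries both an atom and its negation.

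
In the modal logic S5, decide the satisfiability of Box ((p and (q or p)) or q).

Satisfiable (open branch found)

1. Box ((p and (q or p)) or q), w0
2. (p and (q or p)) or q, w0
3. q, w0
Accessibility: w0Rw0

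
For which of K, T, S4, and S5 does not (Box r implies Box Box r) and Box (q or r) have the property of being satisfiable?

K, T

T-tableau for the formula:
1. not (Box r implies Box Box r) and Box (q or r), w0
2. not (Box r implies Box Box r), w0   [and-rule on 1]
3. Box (q or r), w0   [and-rule on 1]
4. Box r, w0   [neg-implies-rule on 2]
5. not Box Box r, w0   [neg-implies-rule on 2]
6. q or r, w0   [Box-rule on 3 via w0Rw0]
7. r, w0   [Box-rule on 4 via w0Rw0]
8. not Box r, w1   [neg-Box-rule on 5: fresh world w1, w0Rw1]
9. q or r, w1   [Box-rule on 3 via w0Rw1]
10. r, w1   [Box-rule on 4 via w0Rw1]
11. not r, w2   [neg-Box-rule on 8: fresh world w2, w1Rw2]
Accessibility: w0Rw0, w0Rw1, w1Rw1, w1Rw2, w2Rw2
Complete open branch: satisfiable in T, hence also in K (this T-model is also a K-model).
S4-tableau for the formula:
1. not (Box r implies Box Box r) and Box (q or r), w0
2. not (Box r implies Box Box r), w0   [and-rule on 1]
3. Box (q or r), w0   [and-rule on 1]
4. Box r, w0   [neg-implies-rule on 2]
5. not Box Box r, w0   [neg-implies-rule on 2]
6. q or r, w0   [Box-rule on 3 via w0Rw0]
7. r, w0   [Box-rule on 4 via w0Rw0]
8. not Box r, w1   [neg-Box-rule on 5: fresh world w1, w0Rw1]
9. q or r, w1   [Box-rule on 3 via w0Rw1]
10. r, w1   [Box-rule on 4 via w0Rw1]
11. not r, w2   [neg-Box-rule on 8: fresh world w2, w1Rw2]
12. q or r, w2   [Box-rule on 3 via w0Rw2]
13. r, w2   [Box-rule on 4 via w0Rw2]
Accessibility: w0Rw0, w0Rw1, w0Rw2, w1Rw1, w1Rw2, w2Rw2
Branch closes: r and not r both at w2.
Every branch closes (one shown): unsatisfiable in S4, hence also in S5 (every S5-frame is an S4-frame).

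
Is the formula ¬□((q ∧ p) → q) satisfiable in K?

1. ¬□((q ∧ p) → q), 0
2. ¬((q ∧ p) → q), 1
3. q ∧ p, 1
4. ¬q, 1
5. q, 1
6. p, 1
Accessibility: 0R1
Branch closes: q and ¬q both at 1.
(One branch shown.) All branches close.

No, unsatisfiable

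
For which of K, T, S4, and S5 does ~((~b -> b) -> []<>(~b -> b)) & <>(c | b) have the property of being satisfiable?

S4-tableau for the formula:
1. ~((~b -> b) -> []<>(~b -> b)) & <>(c | b), u
2. ~((~b -> b) -> []<>(~b -> b)), u
3. <>(c | b), u
4. ~b -> b, u
5. ~[]<>(~b -> b), u
6. b, u
7. c | b, v
8. b, v
9. ~<>(~b -> b), w
10. ~(~b -> b), w
11. ~b, w
Accessibility: uRu, uRv, uRw, vRv, wRw
Complete open branch: satisfiable in S4, hence also in K, T (this S4-model is also a K-model and a T-model).
S5-tableau for the formula:
1. ~((~b -> b) -> []<>(~b -> b)) & <>(c | b), u
2. ~((~b -> b) -> []<>(~b -> b)), u
3. <>(c | b), u
4. ~b -> b, u
5. ~[]<>(~b -> b), u
6. b, u
7. c | b, v
8. b, v
9. ~<>(~b -> b), w
10. ~(~b -> b), u
11. ~b, u
Accessibility: uRu, uRv, uRw, vRu, vRv, vRw, wRu, wRv, wRw
Branch closes: b and ~b both at u.
Every branch closes (one shown): unsatisfiable in S5.

K, T, S4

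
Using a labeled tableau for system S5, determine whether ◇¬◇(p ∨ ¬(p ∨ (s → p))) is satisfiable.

Satisfiable

1. ◇¬◇(p ∨ ¬(p ∨ (s → p))), u
2. ¬◇(p ∨ ¬(p ∨ (s → p))), v
3. ¬(p ∨ ¬(p ∨ (s → p))), u
4. ¬p, u
5. p ∨ (s → p), u
6. ¬(p ∨ ¬(p ∨ (s → p))), v
7. ¬p, v
8. p ∨ (s → p), v
9. s → p, u
10. s → p, v
11. ¬s, u
12. ¬s, v
Accessibility: uRu, uRv, vRu, vRv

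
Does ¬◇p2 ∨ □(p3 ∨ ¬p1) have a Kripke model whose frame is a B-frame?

1. ¬◇p2 ∨ □(p3 ∨ ¬p1), u
2. □(p3 ∨ ¬p1), u
3. p3 ∨ ¬p1, u
4. ¬p1, u
Accessibility: uRu

Satisfiable (open branch found)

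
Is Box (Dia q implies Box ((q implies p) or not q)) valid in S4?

Tableau for the negation not Box (Dia q implies Box ((q implies p) or not q)):
1. not Box (Dia q implies Box ((q implies p) or not q)), u
2. not (Dia q implies Box ((q implies p) or not q)), v
3. Dia q, v
4. not Box ((q implies p) or not q), v
5. q, w
6. not ((q implies p) or not q), x
7. not (q implies p), x
8. q, x
9. not p, x
Accessibility: uRu, uRv, uRw, uRx, vRv, vRw, vRx, wRw, xRx
The negation has an open branch (countermodel exists).

Invalid (countermodel exists)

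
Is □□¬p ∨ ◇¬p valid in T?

Tableau for the negation ¬(□□¬p ∨ ◇¬p):
1. ¬(□□¬p ∨ ◇¬p), 0
2. ¬□□¬p, 0   [¬∨-rule on 1]
3. ¬◇¬p, 0   [¬∨-rule on 1]
4. p, 0   [¬◇-rule on 3 via 0R0]
5. ¬□¬p, 1   [¬□-rule on 2: fresh world 1, 0R1]
6. p, 1   [¬◇-rule on 3 via 0R1]
7. p, 2   [¬□-rule on 5: fresh world 2, 1R2]
Accessibility: 0R0, 0R1, 1R1, 1R2, 2R2
The negation has an open branch (countermodel exists).

Invalid (countermodel exists)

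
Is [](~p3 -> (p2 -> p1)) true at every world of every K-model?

Tableau for the negation ~[](~p3 -> (p2 -> p1)):
1. ~[](~p3 -> (p2 -> p1)), u
2. ~(~p3 -> (p2 -> p1)), v   [~[]-rule on 1: fresh world v, uRv]
3. ~p3, v   [~->-rule on 2]
4. ~(p2 -> p1), v   [~->-rule on 2]
5. p2, v   [~->-rule on 4]
6. ~p1, v   [~->-rule on 4]
Accessibility: uRv
The negation has an open branch (countermodel exists).

Not valid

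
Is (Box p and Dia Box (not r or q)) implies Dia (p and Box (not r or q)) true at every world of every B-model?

Valid in B

Tableau for the negation not ((Box p and Dia Box (not r or q)) implies Dia (p and Box (not r or q))):
1. not ((Box p and Dia Box (not r or q)) implies Dia (p and Box (not r or q))), u
2. Box p and Dia Box (not r or q), u
3. not Dia (p and Box (not r or q)), u
4. Box p, u
5. Dia Box (not r or q), u
6. not (p and Box (not r or q)), u
7. p, u
8. not Box (not r or q), u
9. Box (not r or q), v
10. not (p and Box (not r or q)), v
11. p, v
12. not r or q, u
13. not r or q, v
14. not Box (not r or q), v
15. q, u
16. q, v
17. not (not r or q), w
18. r, w
19. not q, w
20. not (p and Box (not r or q)), w
21. p, w
22. not Box (not r or q), w
23. not (not r or q), x
24. r, x
25. not q, x
26. not r or q, x
27. q, x
Accessibility: uRu, uRv, uRw, vRu, vRv, vRx, wRu, wRw, xRv, xRx
Branch closes: q and not q both at x.
Every branch of the negation's tableau closes; the branch above is one of them.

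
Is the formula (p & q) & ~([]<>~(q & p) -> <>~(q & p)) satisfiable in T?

Unsatisfiable

1. (p & q) & ~([]<>~(q & p) -> <>~(q & p)), u
2. p & q, u   [&-rule on 1]
3. ~([]<>~(q & p) -> <>~(q & p)), u   [&-rule on 1]
4. p, u   [&-rule on 2]
5. q, u   [&-rule on 2]
6. []<>~(q & p), u   [~->-rule on 3]
7. ~<>~(q & p), u   [~->-rule on 3]
8. <>~(q & p), u   [[]-rule on 6 via uRu]
9. q & p, u   [~<>-rule on 7 via uRu]
10. ~(q & p), v   [<>-rule on 8: fresh world v, uRv]
11. <>~(q & p), v   [[]-rule on 6 via uRv]
12. q & p, v   [~<>-rule on 7 via uRv]
13. q, v   [&-rule on 12]
14. p, v   [&-rule on 12]
15. ~p, v   [~&-rule on 10 (branches; this branch)]
Accessibility: uRu, uRv, vRv
Branch closes: p and ~p both at v.
Every branch closes; the branch above is one of them.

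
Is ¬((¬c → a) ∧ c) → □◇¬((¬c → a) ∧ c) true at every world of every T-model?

Tableau for the negation ¬(¬((¬c → a) ∧ c) → □◇¬((¬c → a) ∧ c)):
1. ¬(¬((¬c → a) ∧ c) → □◇¬((¬c → a) ∧ c)), w0
2. ¬((¬c → a) ∧ c), w0
3. ¬□◇¬((¬c → a) ∧ c), w0
4. ¬c, w0
5. ¬◇¬((¬c → a) ∧ c), w1
6. (¬c → a) ∧ c, w1
7. ¬c → a, w1
8. c, w1
9. a, w1
Accessibility: w0Rw0, w0Rw1, w1Rw1
The negation has an open branch (countermodel exists).

Invalid (countermodel exists)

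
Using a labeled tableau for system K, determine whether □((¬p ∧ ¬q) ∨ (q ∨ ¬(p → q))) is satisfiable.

1. □((¬p ∧ ¬q) ∨ (q ∨ ¬(p → q))), u

Yes, satisfiable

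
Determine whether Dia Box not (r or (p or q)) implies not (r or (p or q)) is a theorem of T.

Tableau for the negation not (Dia Box not (r or (p or q)) implies not (r or (p or q))):
1. not (Dia Box not (r or (p or q)) implies not (r or (p or q))), u
2. Dia Box not (r or (p or q)), u   [neg-implies-rule on 1]
3. r or (p or q), u   [neg-implies-rule on 1]
4. p or q, u   [or-rule on 3 (branches; this branch)]
5. q, u   [or-rule on 4 (branches; this branch)]
6. Box not (r or (p or q)), v   [Dia-rule on 2: fresh world v, uRv]
7. not (r or (p or q)), v   [Box-rule on 6 via vRv]
8. not r, v   [neg-or-rule on 7]
9. not (p or q), v   [neg-or-rule on 7]
10. not p, v   [neg-or-rule on 9]
11. not q, v   [neg-or-rule on 9]
Accessibility: uRu, uRv, vRv
The negation has an open branch (countermodel exists).

Invalid (countermodel exists)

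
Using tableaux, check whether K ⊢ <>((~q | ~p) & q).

Not valid

Tableau for the negation ~<>((~q | ~p) & q):
1. ~<>((~q | ~p) & q), 0
The negation has an open branch (countermodel exists).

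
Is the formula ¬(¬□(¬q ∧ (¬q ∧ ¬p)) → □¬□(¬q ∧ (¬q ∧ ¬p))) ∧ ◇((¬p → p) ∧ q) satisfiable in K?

Yes, satisfiable

1. ¬(¬□(¬q ∧ (¬q ∧ ¬p)) → □¬□(¬q ∧ (¬q ∧ ¬p))) ∧ ◇((¬p → p) ∧ q), w0
2. ¬(¬□(¬q ∧ (¬q ∧ ¬p)) → □¬□(¬q ∧ (¬q ∧ ¬p))), w0   [∧-rule on 1]
3. ◇((¬p → p) ∧ q), w0   [∧-rule on 1]
4. ¬□(¬q ∧ (¬q ∧ ¬p)), w0   [¬→-rule on 2]
5. ¬□¬□(¬q ∧ (¬q ∧ ¬p)), w0   [¬→-rule on 2]
6. (¬p → p) ∧ q, w1   [◇-rule on 3: fresh world w1, w0Rw1]
7. ¬p → p, w1   [∧-rule on 6]
8. q, w1   [∧-rule on 6]
9. p, w1   [→-rule on 7 (branches; this branch)]
10. ¬(¬q ∧ (¬q ∧ ¬p)), w2   [¬□-rule on 4: fresh world w2, w0Rw2]
11. ¬(¬q ∧ ¬p), w2   [¬∧-rule on 10 (branches; this branch)]
12. p, w2   [¬∧-rule on 11 (branches; this branch)]
13. □(¬q ∧ (¬q ∧ ¬p)), w3   [¬□-rule on 5: fresh world w3, w0Rw3]
Accessibility: w0Rw1, w0Rw2, w0Rw3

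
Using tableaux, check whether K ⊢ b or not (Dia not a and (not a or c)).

Tableau for the negation not (b or not (Dia not a and (not a or c))):
1. not (b or not (Dia not a and (not a or c))), w0
2. not b, w0   [neg-or-rule on 1]
3. Dia not a and (not a or c), w0   [neg-or-rule on 1]
4. Dia not a, w0   [and-rule on 3]
5. not a or c, w0   [and-rule on 3]
6. c, w0   [or-rule on 5 (branches; this branch)]
7. not a, w1   [Dia-rule on 4: fresh world w1, w0Rw1]
Accessibility: w0Rw1
The negation has an open branch (countermodel exists).

Not valid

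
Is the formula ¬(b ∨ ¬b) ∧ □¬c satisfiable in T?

No, unsatisfiable

1. ¬(b ∨ ¬b) ∧ □¬c, u
2. ¬(b ∨ ¬b), u   [∧-rule on 1]
3. □¬c, u   [∧-rule on 1]
4. ¬b, u   [¬∨-rule on 2]
5. b, u   [¬∨-rule on 2]
Accessibility: uRu
Branch closes: b and ¬b both at u.
(One branch shown.) All branches close.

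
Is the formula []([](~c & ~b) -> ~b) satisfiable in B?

1. []([](~c & ~b) -> ~b), 0
2. [](~c & ~b) -> ~b, 0
3. ~b, 0
Accessibility: 0R0

Yes, satisfiable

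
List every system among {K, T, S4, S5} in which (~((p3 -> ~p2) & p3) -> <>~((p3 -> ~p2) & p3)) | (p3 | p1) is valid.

T-tableau for the negation ~((~((p3 -> ~p2) & p3) -> <>~((p3 -> ~p2) & p3)) | (p3 | p1)):
1. ~((~((p3 -> ~p2) & p3) -> <>~((p3 -> ~p2) & p3)) | (p3 | p1)), w0
2. ~(~((p3 -> ~p2) & p3) -> <>~((p3 -> ~p2) & p3)), w0
3. ~(p3 | p1), w0
4. ~((p3 -> ~p2) & p3), w0
5. ~<>~((p3 -> ~p2) & p3), w0
6. ~p3, w0
7. ~p1, w0
8. (p3 -> ~p2) & p3, w0
9. p3 -> ~p2, w0
10. p3, w0
Accessibility: w0Rw0
Branch closes: p3 and ~p3 both at w0.
Every branch closes (one shown): valid in T, hence also in S4, S5 (every theorem of T is a theorem of S4 and S5).
K-tableau for the negation ~((~((p3 -> ~p2) & p3) -> <>~((p3 -> ~p2) & p3)) | (p3 | p1)):
1. ~((~((p3 -> ~p2) & p3) -> <>~((p3 -> ~p2) & p3)) | (p3 | p1)), w0
2. ~(~((p3 -> ~p2) & p3) -> <>~((p3 -> ~p2) & p3)), w0
3. ~(p3 | p1), w0
4. ~((p3 -> ~p2) & p3), w0
5. ~<>~((p3 -> ~p2) & p3), w0
6. ~p3, w0
7. ~p1, w0
Complete open branch: countermodel on a K-frame, so not valid in K.

T, S4, S5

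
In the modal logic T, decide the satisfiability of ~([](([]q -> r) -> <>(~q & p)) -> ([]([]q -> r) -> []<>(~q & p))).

1. ~([](([]q -> r) -> <>(~q & p)) -> ([]([]q -> r) -> []<>(~q & p))), u
2. [](([]q -> r) -> <>(~q & p)), u
3. ~([]([]q -> r) -> []<>(~q & p)), u
4. []([]q -> r), u
5. ~[]<>(~q & p), u
6. ([]q -> r) -> <>(~q & p), u
7. []q -> r, u
8. <>(~q & p), u
9. ~[]q, u
10. ~<>(~q & p), v
11. ([]q -> r) -> <>(~q & p), v
12. []q -> r, v
13. ~(~q & p), v
14. ~([]q -> r), v
15. []q, v
16. ~r, v
17. q, v
18. ~[]q, v
19. ~p, v
20. ~q & p, w
21. ~q, w
22. p, w
23. ([]q -> r) -> <>(~q & p), w
24. []q -> r, w
25. <>(~q & p), w
26. r, w
27. ~q, x
28. ([]q -> r) -> <>(~q & p), x
29. []q -> r, x
30. <>(~q & p), x
31. r, x
32. ~q, y
33. ~(~q & p), y
34. q, y
Accessibility: uRu, uRv, uRw, uRx, vRv, vRy, wRw, xRx, yRy
Branch closes: q and ~q both at y.
Every branch closes; the branch above is one of them.

Unsatisfiable (every branch closes)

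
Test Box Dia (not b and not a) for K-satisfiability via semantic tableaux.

Satisfiable (open branch found)

1. Box Dia (not b and not a), 0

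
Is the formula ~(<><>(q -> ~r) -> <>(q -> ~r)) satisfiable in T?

Satisfiable (open branch found)

1. ~(<><>(q -> ~r) -> <>(q -> ~r)), 0
2. <><>(q -> ~r), 0
3. ~<>(q -> ~r), 0
4. ~(q -> ~r), 0
5. q, 0
6. r, 0
7. <>(q -> ~r), 1
8. ~(q -> ~r), 1
9. q, 1
10. r, 1
11. q -> ~r, 2
12. ~r, 2
Accessibility: 0R0, 0R1, 1R1, 1R2, 2R2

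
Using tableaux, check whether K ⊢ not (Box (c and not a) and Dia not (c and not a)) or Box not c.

Valid

Tableau for the negation not (not (Box (c and not a) and Dia not (c and not a)) or Box not c):
1. not (not (Box (c and not a) and Dia not (c and not a)) or Box not c), u
2. Box (c and not a) and Dia not (c and not a), u   [neg-or-rule on 1]
3. not Box not c, u   [neg-or-rule on 1]
4. Box (c and not a), u   [and-rule on 2]
5. Dia not (c and not a), u   [and-rule on 2]
6. c, v   [neg-Box-rule on 3: fresh world v, uRv]
7. c and not a, v   [Box-rule on 4 via uRv]
8. not a, v   [and-rule on 7]
9. not (c and not a), w   [Dia-rule on 5: fresh world w, uRw]
10. c and not a, w   [Box-rule on 4 via uRw]
11. c, w   [and-rule on 10]
12. not a, w   [and-rule on 10]
13. a, w   [neg-and-rule on 9 (branches; this branch)]
Accessibility: uRv, uRw
Branch closes: a and not a both at w.
Every branch of the negation's tableau closes; the branch above is one of them.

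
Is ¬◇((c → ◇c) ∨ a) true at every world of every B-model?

Invalid (countermodel exists)

Tableau for the negation ◇((c → ◇c) ∨ a):
1. ◇((c → ◇c) ∨ a), w0
2. (c → ◇c) ∨ a, w1   [◇-rule on 1: fresh world w1, w0Rw1]
3. a, w1   [∨-rule on 2 (branches; this branch)]
Accessibility: w0Rw0, w0Rw1, w1Rw0, w1Rw1
The negation has an open branch (countermodel exists).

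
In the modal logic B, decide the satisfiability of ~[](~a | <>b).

Satisfiable

1. ~[](~a | <>b), u
2. ~(~a | <>b), v
3. a, v
4. ~<>b, v
5. ~b, u
6. ~b, v
Accessibility: uRu, uRv, vRu, vRv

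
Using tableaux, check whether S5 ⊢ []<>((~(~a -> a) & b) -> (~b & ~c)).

Tableau for the negation ~[]<>((~(~a -> a) & b) -> (~b & ~c)):
1. ~[]<>((~(~a -> a) & b) -> (~b & ~c)), w0
2. ~<>((~(~a -> a) & b) -> (~b & ~c)), w1
3. ~((~(~a -> a) & b) -> (~b & ~c)), w0
4. ~(~a -> a) & b, w0
5. ~(~b & ~c), w0
6. ~(~a -> a), w0
7. b, w0
8. ~a, w0
9. ~((~(~a -> a) & b) -> (~b & ~c)), w1
10. ~(~a -> a) & b, w1
11. ~(~b & ~c), w1
12. ~(~a -> a), w1
13. b, w1
14. ~a, w1
15. c, w0
16. c, w1
Accessibility: w0Rw0, w0Rw1, w1Rw0, w1Rw1
The negation has an open branch (countermodel exists).

Invalid (countermodel exists)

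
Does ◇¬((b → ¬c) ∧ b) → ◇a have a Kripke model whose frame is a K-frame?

1. ◇¬((b → ¬c) ∧ b) → ◇a, 0
2. ◇a, 0
3. a, 1
Accessibility: 0R1

Satisfiable (open branch found)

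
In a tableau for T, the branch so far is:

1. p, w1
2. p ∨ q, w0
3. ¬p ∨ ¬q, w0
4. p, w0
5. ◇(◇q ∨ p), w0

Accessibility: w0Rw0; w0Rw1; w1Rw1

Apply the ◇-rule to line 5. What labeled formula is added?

a fresh world w2 with w0Rw2, and ◇q ∨ p at w2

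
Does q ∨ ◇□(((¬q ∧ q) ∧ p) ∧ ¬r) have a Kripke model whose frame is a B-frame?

1. q ∨ ◇□(((¬q ∧ q) ∧ p) ∧ ¬r), w0
2. q, w0
Accessibility: w0Rw0

Yes, satisfiable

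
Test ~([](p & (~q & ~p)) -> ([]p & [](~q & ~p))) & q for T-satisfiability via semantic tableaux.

No, unsatisfiable

1. ~([](p & (~q & ~p)) -> ([]p & [](~q & ~p))) & q, w0
2. ~([](p & (~q & ~p)) -> ([]p & [](~q & ~p))), w0
3. q, w0
4. [](p & (~q & ~p)), w0
5. ~([]p & [](~q & ~p)), w0
6. p & (~q & ~p), w0
7. p, w0
8. ~q & ~p, w0
9. ~q, w0
10. ~p, w0
Accessibility: w0Rw0
Branch closes: q and ~q both at w0.
All branches of the tableau close; one closing branch shown above.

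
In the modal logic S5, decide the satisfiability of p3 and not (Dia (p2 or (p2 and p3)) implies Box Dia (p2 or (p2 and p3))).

1. p3 and not (Dia (p2 or (p2 and p3)) implies Box Dia (p2 or (p2 and p3))), u
2. p3, u
3. not (Dia (p2 or (p2 and p3)) implies Box Dia (p2 or (p2 and p3))), u
4. Dia (p2 or (p2 and p3)), u
5. not Box Dia (p2 or (p2 and p3)), u
6. p2 or (p2 and p3), v
7. p2 and p3, v
8. p2, v
9. p3, v
10. not Dia (p2 or (p2 and p3)), w
11. not (p2 or (p2 and p3)), u
12. not p2, u
13. not (p2 and p3), u
14. not (p2 or (p2 and p3)), v
15. not p2, v
16. not (p2 and p3), v
Accessibility: uRu, uRv, uRw, vRu, vRv, vRw, wRu, wRv, wRw
Branch closes: p2 and not p2 both at v.
Every branch closes; the branch above is one of them.

Unsatisfiable (every branch closes)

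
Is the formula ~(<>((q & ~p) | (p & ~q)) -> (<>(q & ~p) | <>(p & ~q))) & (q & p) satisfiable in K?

No, unsatisfiable

1. ~(<>((q & ~p) | (p & ~q)) -> (<>(q & ~p) | <>(p & ~q))) & (q & p), w0
2. ~(<>((q & ~p) | (p & ~q)) -> (<>(q & ~p) | <>(p & ~q))), w0   [&-rule on 1]
3. q & p, w0   [&-rule on 1]
4. <>((q & ~p) | (p & ~q)), w0   [~->-rule on 2]
5. ~(<>(q & ~p) | <>(p & ~q)), w0   [~->-rule on 2]
6. q, w0   [&-rule on 3]
7. p, w0   [&-rule on 3]
8. ~<>(q & ~p), w0   [~|-rule on 5]
9. ~<>(p & ~q), w0   [~|-rule on 5]
10. (q & ~p) | (p & ~q), w1   [<>-rule on 4: fresh world w1, w0Rw1]
11. ~(q & ~p), w1   [~<>-rule on 8 via w0Rw1]
12. ~(p & ~q), w1   [~<>-rule on 9 via w0Rw1]
13. p & ~q, w1   [|-rule on 10 (branches; this branch)]
14. p, w1   [&-rule on 13]
15. ~q, w1   [&-rule on 13]
16. q, w1   [~&-rule on 12 (branches; this branch)]
Accessibility: w0Rw1
Branch closes: q and ~q both at w1.
All branches of the tableau close; one closing branch shown above.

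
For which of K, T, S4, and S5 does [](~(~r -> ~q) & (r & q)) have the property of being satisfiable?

K-tableau for the formula:
1. [](~(~r -> ~q) & (r & q)), 0
Complete open branch: satisfiable in K.
T-tableau for the formula:
1. [](~(~r -> ~q) & (r & q)), 0
2. ~(~r -> ~q) & (r & q), 0   [[]-rule on 1 via 0R0]
3. ~(~r -> ~q), 0   [&-rule on 2]
4. r & q, 0   [&-rule on 2]
5. ~r, 0   [~->-rule on 3]
6. q, 0   [~->-rule on 3]
7. r, 0   [&-rule on 4]
Accessibility: 0R0
Branch closes: r and ~r both at 0.
Every branch closes (one shown): unsatisfiable in T, hence also in S4, S5 (every S4/S5-frame is a T-frame).

K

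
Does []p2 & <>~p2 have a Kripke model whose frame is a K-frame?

No, unsatisfiable

1. []p2 & <>~p2, u
2. []p2, u
3. <>~p2, u
4. ~p2, v
5. p2, v
Accessibility: uRv
Branch closes: p2 and ~p2 both at v.
Every branch closes; the branch above is one of them.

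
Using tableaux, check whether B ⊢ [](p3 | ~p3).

Tableau for the negation ~[](p3 | ~p3):
1. ~[](p3 | ~p3), w0
2. ~(p3 | ~p3), w1
3. ~p3, w1
4. p3, w1
Accessibility: w0Rw0, w0Rw1, w1Rw0, w1Rw1
Branch closes: p3 and ~p3 both at w1.
Every branch of the negation's tableau closes; the branch above is one of them.

Valid in B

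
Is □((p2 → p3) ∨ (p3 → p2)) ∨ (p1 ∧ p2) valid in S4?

Yes, valid

Tableau for the negation ¬(□((p2 → p3) ∨ (p3 → p2)) ∨ (p1 ∧ p2)):
1. ¬(□((p2 → p3) ∨ (p3 → p2)) ∨ (p1 ∧ p2)), 0
2. ¬□((p2 → p3) ∨ (p3 → p2)), 0   [¬∨-rule on 1]
3. ¬(p1 ∧ p2), 0   [¬∨-rule on 1]
4. ¬p2, 0   [¬∧-rule on 3 (branches; this branch)]
5. ¬((p2 → p3) ∨ (p3 → p2)), 1   [¬□-rule on 2: fresh world 1, 0R1]
6. ¬(p2 → p3), 1   [¬∨-rule on 5]
7. ¬(p3 → p2), 1   [¬∨-rule on 5]
8. p2, 1   [¬→-rule on 6]
9. ¬p3, 1   [¬→-rule on 6]
10. p3, 1   [¬→-rule on 7]
11. ¬p2, 1   [¬→-rule on 7]
Accessibility: 0R0, 0R1, 1R1
Branch closes: p3 and ¬p3 both at 1.
All branches of the negation close; one closing branch shown above.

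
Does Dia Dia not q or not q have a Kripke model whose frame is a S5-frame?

1. Dia Dia not q or not q, 0
2. not q, 0
Accessibility: 0R0

Satisfiable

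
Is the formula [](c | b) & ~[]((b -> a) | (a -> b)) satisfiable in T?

1. [](c | b) & ~[]((b -> a) | (a -> b)), 0
2. [](c | b), 0
3. ~[]((b -> a) | (a -> b)), 0
4. c | b, 0
5. b, 0
6. ~((b -> a) | (a -> b)), 1
7. ~(b -> a), 1
8. ~(a -> b), 1
9. b, 1
10. ~a, 1
11. a, 1
12. ~b, 1
Accessibility: 0R0, 0R1, 1R1
Branch closes: a and ~a both at 1.
Every branch closes; the branch above is one of them.

Unsatisfiable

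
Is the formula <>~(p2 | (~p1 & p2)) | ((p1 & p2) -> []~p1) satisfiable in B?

Satisfiable

1. <>~(p2 | (~p1 & p2)) | ((p1 & p2) -> []~p1), u
2. (p1 & p2) -> []~p1, u   [|-rule on 1 (branches; this branch)]
3. []~p1, u   [->-rule on 2 (branches; this branch)]
4. ~p1, u   [[]-rule on 3 via uRu]
Accessibility: uRu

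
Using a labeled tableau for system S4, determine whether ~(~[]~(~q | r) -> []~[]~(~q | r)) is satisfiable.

Satisfiable

1. ~(~[]~(~q | r) -> []~[]~(~q | r)), 0
2. ~[]~(~q | r), 0   [~->-rule on 1]
3. ~[]~[]~(~q | r), 0   [~->-rule on 1]
4. ~q | r, 1   [~[]-rule on 2: fresh world 1, 0R1]
5. r, 1   [|-rule on 4 (branches; this branch)]
6. []~(~q | r), 2   [~[]-rule on 3: fresh world 2, 0R2]
7. ~(~q | r), 2   [[]-rule on 6 via 2R2]
8. q, 2   [~|-rule on 7]
9. ~r, 2   [~|-rule on 7]
Accessibility: 0R0, 0R1, 0R2, 1R1, 2R2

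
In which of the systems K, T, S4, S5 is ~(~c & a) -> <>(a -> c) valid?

K-tableau for the negation ~(~(~c & a) -> <>(a -> c)):
1. ~(~(~c & a) -> <>(a -> c)), 0
2. ~(~c & a), 0
3. ~<>(a -> c), 0
4. ~a, 0
Complete open branch: countermodel on a K-frame, so not valid in K.
T-tableau for the negation ~(~(~c & a) -> <>(a -> c)):
1. ~(~(~c & a) -> <>(a -> c)), 0
2. ~(~c & a), 0
3. ~<>(a -> c), 0
4. ~(a -> c), 0
5. a, 0
6. ~c, 0
7. ~a, 0
Accessibility: 0R0
Branch closes: a and ~a both at 0.
Every branch closes (one shown): valid in T, hence also in S4, S5 (every theorem of T is a theorem of S4 and S5).

T, S4, S5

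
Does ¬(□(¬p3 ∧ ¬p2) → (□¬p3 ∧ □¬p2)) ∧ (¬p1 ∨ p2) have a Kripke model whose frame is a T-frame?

1. ¬(□(¬p3 ∧ ¬p2) → (□¬p3 ∧ □¬p2)) ∧ (¬p1 ∨ p2), w0
2. ¬(□(¬p3 ∧ ¬p2) → (□¬p3 ∧ □¬p2)), w0   [∧-rule on 1]
3. ¬p1 ∨ p2, w0   [∧-rule on 1]
4. □(¬p3 ∧ ¬p2), w0   [¬→-rule on 2]
5. ¬(□¬p3 ∧ □¬p2), w0   [¬→-rule on 2]
6. ¬p3 ∧ ¬p2, w0   [□-rule on 4 via w0Rw0]
7. ¬p3, w0   [∧-rule on 6]
8. ¬p2, w0   [∧-rule on 6]
9. ¬p1, w0   [∨-rule on 3 (branches; this branch)]
10. ¬□¬p2, w0   [¬∧-rule on 5 (branches; this branch)]
11. p2, w1   [¬□-rule on 10: fresh world w1, w0Rw1]
12. ¬p3 ∧ ¬p2, w1   [□-rule on 4 via w0Rw1]
13. ¬p3, w1   [∧-rule on 12]
14. ¬p2, w1   [∧-rule on 12]
Accessibility: w0Rw0, w0Rw1, w1Rw1
Branch closes: p2 and ¬p2 both at w1.
Every branch closes; the branch above is one of them.

Unsatisfiable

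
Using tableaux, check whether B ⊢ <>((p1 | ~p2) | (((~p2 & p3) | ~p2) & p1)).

No, not valid

Tableau for the negation ~<>((p1 | ~p2) | (((~p2 & p3) | ~p2) & p1)):
1. ~<>((p1 | ~p2) | (((~p2 & p3) | ~p2) & p1)), 0
2. ~((p1 | ~p2) | (((~p2 & p3) | ~p2) & p1)), 0
3. ~(p1 | ~p2), 0
4. ~(((~p2 & p3) | ~p2) & p1), 0
5. ~p1, 0
6. p2, 0
Accessibility: 0R0
The negation has an open branch (countermodel exists).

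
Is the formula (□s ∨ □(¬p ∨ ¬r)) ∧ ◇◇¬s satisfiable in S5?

Satisfiable (open branch found)

1. (□s ∨ □(¬p ∨ ¬r)) ∧ ◇◇¬s, 0
2. □s ∨ □(¬p ∨ ¬r), 0
3. ◇◇¬s, 0
4. □(¬p ∨ ¬r), 0
5. ¬p ∨ ¬r, 0
6. ¬r, 0
7. ◇¬s, 1
8. ¬p ∨ ¬r, 1
9. ¬r, 1
10. ¬s, 2
11. ¬p ∨ ¬r, 2
12. ¬r, 2
Accessibility: 0R0, 0R1, 0R2, 1R0, 1R1, 1R2, 2R0, 2R1, 2R2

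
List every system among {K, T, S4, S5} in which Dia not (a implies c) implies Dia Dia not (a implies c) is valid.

T, S4, S5

K-tableau for the negation not (Dia not (a implies c) implies Dia Dia not (a implies c)):
1. not (Dia not (a implies c) implies Dia Dia not (a implies c)), u
2. Dia not (a implies c), u   [neg-implies-rule on 1]
3. not Dia Dia not (a implies c), u   [neg-implies-rule on 1]
4. not (a implies c), v   [Dia-rule on 2: fresh world v, uRv]
5. a, v   [neg-implies-rule on 4]
6. not c, v   [neg-implies-rule on 4]
7. not Dia not (a implies c), v   [neg-Dia-rule on 3 via uRv]
Accessibility: uRv
Complete open branch: countermodel on a K-frame, so not valid in K.
T-tableau for the negation not (Dia not (a implies c) implies Dia Dia not (a implies c)):
1. not (Dia not (a implies c) implies Dia Dia not (a implies c)), u
2. Dia not (a implies c), u   [neg-implies-rule on 1]
3. not Dia Dia not (a implies c), u   [neg-implies-rule on 1]
4. not Dia not (a implies c), u   [neg-Dia-rule on 3 via uRu]
5. a implies c, u   [neg-Dia-rule on 4 via uRu]
6. c, u   [implies-rule on 5 (branches; this branch)]
7. not (a implies c), v   [Dia-rule on 2: fresh world v, uRv]
8. a, v   [neg-implies-rule on 7]
9. not c, v   [neg-implies-rule on 7]
10. not Dia not (a implies c), v   [neg-Dia-rule on 3 via uRv]
11. a implies c, v   [neg-Dia-rule on 4 via uRv]
12. c, v   [implies-rule on 11 (branches; this branch)]
Accessibility: uRu, uRv, vRv
Branch closes: c and not c both at v.
Every branch closes (one shown): valid in T, hence also in S4, S5 (every theorem of T is a theorem of S4 and S5).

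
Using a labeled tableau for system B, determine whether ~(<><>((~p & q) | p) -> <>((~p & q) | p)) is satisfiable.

1. ~(<><>((~p & q) | p) -> <>((~p & q) | p)), u
2. <><>((~p & q) | p), u
3. ~<>((~p & q) | p), u
4. ~((~p & q) | p), u
5. ~(~p & q), u
6. ~p, u
7. ~q, u
8. <>((~p & q) | p), v
9. ~((~p & q) | p), v
10. ~(~p & q), v
11. ~p, v
12. ~q, v
13. (~p & q) | p, w
14. p, w
Accessibility: uRu, uRv, vRu, vRv, vRw, wRv, wRw

Satisfiable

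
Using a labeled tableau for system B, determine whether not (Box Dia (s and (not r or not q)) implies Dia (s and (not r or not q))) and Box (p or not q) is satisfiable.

Unsatisfiable

1. not (Box Dia (s and (not r or not q)) implies Dia (s and (not r or not q))) and Box (p or not q), 0
2. not (Box Dia (s and (not r or not q)) implies Dia (s and (not r or not q))), 0
3. Box (p or not q), 0
4. Box Dia (s and (not r or not q)), 0
5. not Dia (s and (not r or not q)), 0
6. p or not q, 0
7. Dia (s and (not r or not q)), 0
8. not (s and (not r or not q)), 0
9. p, 0
10. not (not r or not q), 0
11. r, 0
12. q, 0
13. s and (not r or not q), 1
14. s, 1
15. not r or not q, 1
16. p or not q, 1
17. Dia (s and (not r or not q)), 1
18. not (s and (not r or not q)), 1
19. not q, 1
20. not (not r or not q), 1
21. r, 1
22. q, 1
Accessibility: 0R0, 0R1, 1R0, 1R1
Branch closes: q and not q both at 1.
Every branch closes; the branch above is one of them.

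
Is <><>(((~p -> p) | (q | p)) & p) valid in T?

Not valid

Tableau for the negation ~<><>(((~p -> p) | (q | p)) & p):
1. ~<><>(((~p -> p) | (q | p)) & p), 0
2. ~<>(((~p -> p) | (q | p)) & p), 0
3. ~(((~p -> p) | (q | p)) & p), 0
4. ~p, 0
Accessibility: 0R0
The negation has an open branch (countermodel exists).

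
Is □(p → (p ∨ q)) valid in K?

Tableau for the negation ¬□(p → (p ∨ q)):
1. ¬□(p → (p ∨ q)), u
2. ¬(p → (p ∨ q)), v
3. p, v
4. ¬(p ∨ q), v
5. ¬p, v
6. ¬q, v
Accessibility: uRv
Branch closes: p and ¬p both at v.
All branches of the negation close; one closing branch shown above.

Valid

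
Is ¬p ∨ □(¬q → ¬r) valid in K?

Tableau for the negation ¬(¬p ∨ □(¬q → ¬r)):
1. ¬(¬p ∨ □(¬q → ¬r)), u
2. p, u
3. ¬□(¬q → ¬r), u
4. ¬(¬q → ¬r), v
5. ¬q, v
6. r, v
Accessibility: uRv
The negation has an open branch (countermodel exists).

No, not valid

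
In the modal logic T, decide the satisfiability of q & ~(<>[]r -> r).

1. q & ~(<>[]r -> r), 0
2. q, 0
3. ~(<>[]r -> r), 0
4. <>[]r, 0
5. ~r, 0
6. []r, 1
7. r, 1
Accessibility: 0R0, 0R1, 1R1

Yes, satisfiable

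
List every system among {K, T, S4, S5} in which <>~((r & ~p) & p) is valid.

T, S4, S5

T-tableau for the negation ~<>~((r & ~p) & p):
1. ~<>~((r & ~p) & p), w0
2. (r & ~p) & p, w0
3. r & ~p, w0
4. p, w0
5. r, w0
6. ~p, w0
Accessibility: w0Rw0
Branch closes: p and ~p both at w0.
Every branch closes (one shown): valid in T, hence also in S4, S5 (every theorem of T is a theorem of S4 and S5).
K-tableau for the negation ~<>~((r & ~p) & p):
1. ~<>~((r & ~p) & p), w0
Complete open branch: countermodel on a K-frame, so not valid in K.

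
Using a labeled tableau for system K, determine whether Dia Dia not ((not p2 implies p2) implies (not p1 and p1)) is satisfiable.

Satisfiable (open branch found)

1. Dia Dia not ((not p2 implies p2) implies (not p1 and p1)), 0
2. Dia not ((not p2 implies p2) implies (not p1 and p1)), 1
3. not ((not p2 implies p2) implies (not p1 and p1)), 2
4. not p2 implies p2, 2
5. not (not p1 and p1), 2
6. p2, 2
7. not p1, 2
Accessibility: 0R1, 1R2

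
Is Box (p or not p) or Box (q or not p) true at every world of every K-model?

Tableau for the negation not (Box (p or not p) or Box (q or not p)):
1. not (Box (p or not p) or Box (q or not p)), u
2. not Box (p or not p), u
3. not Box (q or not p), u
4. not (p or not p), v
5. not p, v
6. p, v
Accessibility: uRv
Branch closes: p and not p both at v.
Every branch of the negation's tableau closes; the branch above is one of them.

Valid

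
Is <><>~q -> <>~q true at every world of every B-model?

Tableau for the negation ~(<><>~q -> <>~q):
1. ~(<><>~q -> <>~q), u
2. <><>~q, u
3. ~<>~q, u
4. q, u
5. <>~q, v
6. q, v
7. ~q, w
Accessibility: uRu, uRv, vRu, vRv, vRw, wRv, wRw
The negation has an open branch (countermodel exists).

No, not valid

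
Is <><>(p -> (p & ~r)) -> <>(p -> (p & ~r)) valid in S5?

Yes, valid

Tableau for the negation ~(<><>(p -> (p & ~r)) -> <>(p -> (p & ~r))):
1. ~(<><>(p -> (p & ~r)) -> <>(p -> (p & ~r))), 0
2. <><>(p -> (p & ~r)), 0
3. ~<>(p -> (p & ~r)), 0
4. ~(p -> (p & ~r)), 0
5. p, 0
6. ~(p & ~r), 0
7. r, 0
8. <>(p -> (p & ~r)), 1
9. ~(p -> (p & ~r)), 1
10. p, 1
11. ~(p & ~r), 1
12. r, 1
13. p -> (p & ~r), 2
14. ~(p -> (p & ~r)), 2
15. p, 2
16. ~(p & ~r), 2
17. p & ~r, 2
18. ~r, 2
19. r, 2
Accessibility: 0R0, 0R1, 0R2, 1R0, 1R1, 1R2, 2R0, 2R1, 2R2
Branch closes: r and ~r both at 2.
All branches of the negation close; one closing branch shown above.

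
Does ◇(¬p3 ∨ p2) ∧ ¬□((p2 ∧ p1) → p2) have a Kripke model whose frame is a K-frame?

1. ◇(¬p3 ∨ p2) ∧ ¬□((p2 ∧ p1) → p2), u
2. ◇(¬p3 ∨ p2), u   [∧-rule on 1]
3. ¬□((p2 ∧ p1) → p2), u   [∧-rule on 1]
4. ¬p3 ∨ p2, v   [◇-rule on 2: fresh world v, uRv]
5. p2, v   [∨-rule on 4 (branches; this branch)]
6. ¬((p2 ∧ p1) → p2), w   [¬□-rule on 3: fresh world w, uRw]
7. p2 ∧ p1, w   [¬→-rule on 6]
8. ¬p2, w   [¬→-rule on 6]
9. p2, w   [∧-rule on 7]
10. p1, w   [∧-rule on 7]
Accessibility: uRv, uRw
Branch closes: p2 and ¬p2 both at w.
All branches of the tableau close; one closing branch shown above.

Unsatisfiable (every branch closes)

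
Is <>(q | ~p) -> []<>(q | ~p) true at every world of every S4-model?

Invalid (countermodel exists)

Tableau for the negation ~(<>(q | ~p) -> []<>(q | ~p)):
1. ~(<>(q | ~p) -> []<>(q | ~p)), 0
2. <>(q | ~p), 0
3. ~[]<>(q | ~p), 0
4. q | ~p, 1
5. ~p, 1
6. ~<>(q | ~p), 2
7. ~(q | ~p), 2
8. ~q, 2
9. p, 2
Accessibility: 0R0, 0R1, 0R2, 1R1, 2R2
The negation has an open branch (countermodel exists).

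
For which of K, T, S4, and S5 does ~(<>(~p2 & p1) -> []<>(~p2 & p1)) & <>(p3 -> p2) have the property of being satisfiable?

K, T, S4

S4-tableau for the formula:
1. ~(<>(~p2 & p1) -> []<>(~p2 & p1)) & <>(p3 -> p2), w0
2. ~(<>(~p2 & p1) -> []<>(~p2 & p1)), w0
3. <>(p3 -> p2), w0
4. <>(~p2 & p1), w0
5. ~[]<>(~p2 & p1), w0
6. p3 -> p2, w1
7. p2, w1
8. ~p2 & p1, w2
9. ~p2, w2
10. p1, w2
11. ~<>(~p2 & p1), w3
12. ~(~p2 & p1), w3
13. ~p1, w3
Accessibility: w0Rw0, w0Rw1, w0Rw2, w0Rw3, w1Rw1, w2Rw2, w3Rw3
Complete open branch: satisfiable in S4, hence also in K, T (this S4-model is also a K-model and a T-model).
S5-tableau for the formula:
1. ~(<>(~p2 & p1) -> []<>(~p2 & p1)) & <>(p3 -> p2), w0
2. ~(<>(~p2 & p1) -> []<>(~p2 & p1)), w0
3. <>(p3 -> p2), w0
4. <>(~p2 & p1), w0
5. ~[]<>(~p2 & p1), w0
6. p3 -> p2, w1
7. p2, w1
8. ~p2 & p1, w2
9. ~p2, w2
10. p1, w2
11. ~<>(~p2 & p1), w3
12. ~(~p2 & p1), w0
13. ~(~p2 & p1), w1
14. ~(~p2 & p1), w2
15. ~(~p2 & p1), w3
16. ~p1, w0
17. ~p1, w1
18. ~p1, w2
Accessibility: w0Rw0, w0Rw1, w0Rw2, w0Rw3, w1Rw0, w1Rw1, w1Rw2, w1Rw3, w2Rw0, w2Rw1, w2Rw2, w2Rw3, w3Rw0, w3Rw1, w3Rw2, w3Rw3
Branch closes: p1 and ~p1 both at w2.
Every branch closes (one shown): unsatisfiable in S5.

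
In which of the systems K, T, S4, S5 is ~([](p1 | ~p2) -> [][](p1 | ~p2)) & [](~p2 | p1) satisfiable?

K, T

S4-tableau for the formula:
1. ~([](p1 | ~p2) -> [][](p1 | ~p2)) & [](~p2 | p1), 0
2. ~([](p1 | ~p2) -> [][](p1 | ~p2)), 0   [&-rule on 1]
3. [](~p2 | p1), 0   [&-rule on 1]
4. [](p1 | ~p2), 0   [~->-rule on 2]
5. ~[][](p1 | ~p2), 0   [~->-rule on 2]
6. ~p2 | p1, 0   [[]-rule on 3 via 0R0]
7. p1 | ~p2, 0   [[]-rule on 4 via 0R0]
8. p1, 0   [|-rule on 6 (branches; this branch)]
9. ~p2, 0   [|-rule on 7 (branches; this branch)]
10. ~[](p1 | ~p2), 1   [~[]-rule on 5: fresh world 1, 0R1]
11. ~p2 | p1, 1   [[]-rule on 3 via 0R1]
12. p1 | ~p2, 1   [[]-rule on 4 via 0R1]
13. p1, 1   [|-rule on 11 (branches; this branch)]
14. ~p2, 1   [|-rule on 12 (branches; this branch)]
15. ~(p1 | ~p2), 2   [~[]-rule on 10: fresh world 2, 1R2]
16. ~p1, 2   [~|-rule on 15]
17. p2, 2   [~|-rule on 15]
18. ~p2 | p1, 2   [[]-rule on 3 via 0R2]
19. p1 | ~p2, 2   [[]-rule on 4 via 0R2]
20. p1, 2   [|-rule on 18 (branches; this branch)]
Accessibility: 0R0, 0R1, 0R2, 1R1, 1R2, 2R2
Branch closes: p1 and ~p1 both at 2.
Every branch closes (one shown): unsatisfiable in S4, hence also in S5 (every S5-frame is an S4-frame).
T-tableau for the formula:
1. ~([](p1 | ~p2) -> [][](p1 | ~p2)) & [](~p2 | p1), 0
2. ~([](p1 | ~p2) -> [][](p1 | ~p2)), 0   [&-rule on 1]
3. [](~p2 | p1), 0   [&-rule on 1]
4. [](p1 | ~p2), 0   [~->-rule on 2]
5. ~[][](p1 | ~p2), 0   [~->-rule on 2]
6. ~p2 | p1, 0   [[]-rule on 3 via 0R0]
7. p1 | ~p2, 0   [[]-rule on 4 via 0R0]
8. p1, 0   [|-rule on 6 (branches; this branch)]
9. ~p2, 0   [|-rule on 7 (branches; this branch)]
10. ~[](p1 | ~p2), 1   [~[]-rule on 5: fresh world 1, 0R1]
11. ~p2 | p1, 1   [[]-rule on 3 via 0R1]
12. p1 | ~p2, 1   [[]-rule on 4 via 0R1]
13. p1, 1   [|-rule on 11 (branches; this branch)]
14. ~p2, 1   [|-rule on 12 (branches; this branch)]
15. ~(p1 | ~p2), 2   [~[]-rule on 10: fresh world 2, 1R2]
16. ~p1, 2   [~|-rule on 15]
17. p2, 2   [~|-rule on 15]
Accessibility: 0R0, 0R1, 1R1, 1R2, 2R2
Complete open branch: satisfiable in T, hence also in K (this T-model is also a K-model).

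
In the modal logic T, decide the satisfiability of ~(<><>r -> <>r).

Satisfiable (open branch found)

1. ~(<><>r -> <>r), u
2. <><>r, u
3. ~<>r, u
4. ~r, u
5. <>r, v
6. ~r, v
7. r, w
Accessibility: uRu, uRv, vRv, vRw, wRw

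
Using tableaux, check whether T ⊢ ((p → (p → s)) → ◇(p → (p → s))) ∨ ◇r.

Yes, valid

Tableau for the negation ¬(((p → (p → s)) → ◇(p → (p → s))) ∨ ◇r):
1. ¬(((p → (p → s)) → ◇(p → (p → s))) ∨ ◇r), w0
2. ¬((p → (p → s)) → ◇(p → (p → s))), w0
3. ¬◇r, w0
4. p → (p → s), w0
5. ¬◇(p → (p → s)), w0
6. ¬r, w0
7. ¬(p → (p → s)), w0
8. p, w0
9. ¬(p → s), w0
10. ¬s, w0
11. p → s, w0
12. s, w0
Accessibility: w0Rw0
Branch closes: s and ¬s both at w0.
Every branch of the negation's tableau closes; the branch above is one of them.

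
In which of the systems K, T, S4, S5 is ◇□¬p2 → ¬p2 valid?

S4-tableau for the negation ¬(◇□¬p2 → ¬p2):
1. ¬(◇□¬p2 → ¬p2), 0
2. ◇□¬p2, 0
3. p2, 0
4. □¬p2, 1
5. ¬p2, 1
Accessibility: 0R0, 0R1, 1R1
Complete open branch: countermodel on an S4-frame, so not valid in S4, nor in K, T (the same frame is also a K-frame and a T-frame).
S5-tableau for the negation ¬(◇□¬p2 → ¬p2):
1. ¬(◇□¬p2 → ¬p2), 0
2. ◇□¬p2, 0
3. p2, 0
4. □¬p2, 1
5. ¬p2, 0
Accessibility: 0R0, 0R1, 1R0, 1R1
Branch closes: p2 and ¬p2 both at 0.
Every branch closes (one shown): valid in S5.

S5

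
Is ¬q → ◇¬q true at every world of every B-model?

Tableau for the negation ¬(¬q → ◇¬q):
1. ¬(¬q → ◇¬q), u
2. ¬q, u   [¬→-rule on 1]
3. ¬◇¬q, u   [¬→-rule on 1]
4. q, u   [¬◇-rule on 3 via uRu]
Accessibility: uRu
Branch closes: q and ¬q both at u.
All branches of the negation close; one closing branch shown above.

Valid in B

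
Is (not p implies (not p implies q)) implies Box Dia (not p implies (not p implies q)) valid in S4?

Invalid (countermodel exists)

Tableau for the negation not ((not p implies (not p implies q)) implies Box Dia (not p implies (not p implies q))):
1. not ((not p implies (not p implies q)) implies Box Dia (not p implies (not p implies q))), u
2. not p implies (not p implies q), u
3. not Box Dia (not p implies (not p implies q)), u
4. not p implies q, u
5. q, u
6. not Dia (not p implies (not p implies q)), v
7. not (not p implies (not p implies q)), v
8. not p, v
9. not (not p implies q), v
10. not q, v
Accessibility: uRu, uRv, vRv
The negation has an open branch (countermodel exists).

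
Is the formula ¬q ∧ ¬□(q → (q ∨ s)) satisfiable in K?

Unsatisfiable (every branch closes)

1. ¬q ∧ ¬□(q → (q ∨ s)), w0
2. ¬q, w0
3. ¬□(q → (q ∨ s)), w0
4. ¬(q → (q ∨ s)), w1
5. q, w1
6. ¬(q ∨ s), w1
7. ¬q, w1
8. ¬s, w1
Accessibility: w0Rw1
Branch closes: q and ¬q both at w1.
Every branch closes; the branch above is one of them.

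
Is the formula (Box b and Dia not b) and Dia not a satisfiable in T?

Unsatisfiable

1. (Box b and Dia not b) and Dia not a, w0
2. Box b and Dia not b, w0
3. Dia not a, w0
4. Box b, w0
5. Dia not b, w0
6. b, w0
7. not a, w1
8. b, w1
9. not b, w2
10. b, w2
Accessibility: w0Rw0, w0Rw1, w0Rw2, w1Rw1, w2Rw2
Branch closes: b and not b both at w2.
Every branch closes; the branch above is one of them.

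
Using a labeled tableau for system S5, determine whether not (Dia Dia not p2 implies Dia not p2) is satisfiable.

Unsatisfiable

1. not (Dia Dia not p2 implies Dia not p2), u
2. Dia Dia not p2, u
3. not Dia not p2, u
4. p2, u
5. Dia not p2, v
6. p2, v
7. not p2, w
8. p2, w
Accessibility: uRu, uRv, uRw, vRu, vRv, vRw, wRu, wRv, wRw
Branch closes: p2 and not p2 both at w.
Every branch closes; the branch above is one of them.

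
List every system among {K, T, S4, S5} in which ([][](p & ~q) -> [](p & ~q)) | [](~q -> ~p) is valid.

T, S4, S5

T-tableau for the negation ~(([][](p & ~q) -> [](p & ~q)) | [](~q -> ~p)):
1. ~(([][](p & ~q) -> [](p & ~q)) | [](~q -> ~p)), u
2. ~([][](p & ~q) -> [](p & ~q)), u
3. ~[](~q -> ~p), u
4. [][](p & ~q), u
5. ~[](p & ~q), u
6. [](p & ~q), u
7. p & ~q, u
8. p, u
9. ~q, u
10. ~(~q -> ~p), v
11. ~q, v
12. p, v
13. [](p & ~q), v
14. p & ~q, v
15. ~(p & ~q), w
16. [](p & ~q), w
17. p & ~q, w
18. p, w
19. ~q, w
20. q, w
Accessibility: uRu, uRv, uRw, vRv, wRw
Branch closes: q and ~q both at w.
Every branch closes (one shown): valid in T, hence also in S4, S5 (every theorem of T is a theorem of S4 and S5).
K-tableau for the negation ~(([][](p & ~q) -> [](p & ~q)) | [](~q -> ~p)):
1. ~(([][](p & ~q) -> [](p & ~q)) | [](~q -> ~p)), u
2. ~([][](p & ~q) -> [](p & ~q)), u
3. ~[](~q -> ~p), u
4. [][](p & ~q), u
5. ~[](p & ~q), u
6. ~(~q -> ~p), v
7. ~q, v
8. p, v
9. [](p & ~q), v
10. ~(p & ~q), w
11. [](p & ~q), w
12. q, w
Accessibility: uRv, uRw
Complete open branch: countermodel on a K-frame, so not valid in K.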